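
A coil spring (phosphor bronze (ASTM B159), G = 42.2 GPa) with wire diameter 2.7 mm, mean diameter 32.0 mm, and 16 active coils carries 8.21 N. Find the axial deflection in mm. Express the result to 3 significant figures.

15.4 mm

k = Gd⁴/(8D³N_a) = (42.2×10³)(2.7⁴)/(8·32.0³·16) = 0.5347 N/mm
δ = F/k = 8.21 / 0.5347 = 15.354 mm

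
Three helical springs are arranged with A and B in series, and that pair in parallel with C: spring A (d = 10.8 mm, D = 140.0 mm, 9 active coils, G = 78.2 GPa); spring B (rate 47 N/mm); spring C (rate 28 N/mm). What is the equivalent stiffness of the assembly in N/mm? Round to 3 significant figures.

32.8 N/mm

k_A = Gd⁴/(8D³N_a) = (78.2×10³)(10.8⁴)/(8·140.0³·9) = 5.385 N/mm
Springs A,B series: k_AB = 1/(1/5.385+1/47) = 4.8314 N/mm; parallel with C: k_eq = 4.8314+28 = 32.831 N/mm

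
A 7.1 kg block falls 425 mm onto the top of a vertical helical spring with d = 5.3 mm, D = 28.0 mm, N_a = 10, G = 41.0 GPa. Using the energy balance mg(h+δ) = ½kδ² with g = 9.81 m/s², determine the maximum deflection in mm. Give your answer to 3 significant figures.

k = Gd⁴/(8D³N_a) = (41.0×10³)(5.3⁴)/(8·28.0³·10) = 18.421 N/mm
W = mg = 7.1 × 9.81 = 69.651 N
½kδ² − Wδ − Wh = 0 → δ = (W + √(W² + 2kWh))/k
δ = (69.651 + √(4851.3 + 1.09061e+06))/18.421 = (69.651 + 1046.6)/18.421 = 60.598 mm

60.6 mm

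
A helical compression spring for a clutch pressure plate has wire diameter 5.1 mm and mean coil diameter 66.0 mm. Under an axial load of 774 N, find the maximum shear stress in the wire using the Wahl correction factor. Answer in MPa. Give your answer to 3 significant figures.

1090 MPa

Spring index C = D/d = 66.0/5.1 = 12.9412
K_W = (4C−1)/(4C−4) + 0.615/C = 50.765/47.765 + 0.0475 = 1.1103
τ₀ = 8FD/(πd³) = 8·774·66.0/(π·5.1³) = 408672/416.74 = 980.65 MPa
τ_max = K·τ₀ = 1.1103 × 980.65 = 1088.8 MPa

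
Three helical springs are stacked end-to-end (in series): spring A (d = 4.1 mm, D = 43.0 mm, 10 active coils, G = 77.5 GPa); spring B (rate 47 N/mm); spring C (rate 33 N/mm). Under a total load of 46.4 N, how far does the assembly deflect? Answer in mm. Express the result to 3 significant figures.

15.9 mm

k_A = Gd⁴/(8D³N_a) = (77.5×10³)(4.1⁴)/(8·43.0³·10) = 3.443 N/mm
Series: 1/k_eq = 1/3.443 + 1/47 + 1/33 = 0.34202; k_eq = 2.9238 N/mm
δ = F/k_eq = 46.4/2.9238 = 15.87 mm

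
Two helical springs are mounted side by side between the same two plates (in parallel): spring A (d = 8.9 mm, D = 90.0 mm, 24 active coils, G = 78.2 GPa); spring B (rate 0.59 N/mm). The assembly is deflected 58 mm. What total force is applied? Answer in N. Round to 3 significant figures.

k_A = Gd⁴/(8D³N_a) = (78.2×10³)(8.9⁴)/(8·90.0³·24) = 3.5054 N/mm
Parallel: k_eq = 3.5054 + 0.59 = 4.0954 N/mm
F = k_eq·δ = 4.0954·58 = 237.53 N

238 N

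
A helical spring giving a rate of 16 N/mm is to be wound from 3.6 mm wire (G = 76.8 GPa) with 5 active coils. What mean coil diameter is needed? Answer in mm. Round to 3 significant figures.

27.2 mm

D = (Gd⁴/(8N_a·k))^(1/3) = (76.8×10³·3.6⁴/(8·5·16))^(1/3)
  = (20155.4)^(1/3) = 27.2143 mm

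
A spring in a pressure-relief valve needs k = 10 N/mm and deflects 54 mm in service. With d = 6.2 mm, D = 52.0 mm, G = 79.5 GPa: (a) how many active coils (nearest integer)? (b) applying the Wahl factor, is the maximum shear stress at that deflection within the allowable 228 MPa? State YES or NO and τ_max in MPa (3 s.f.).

N_a = Gd⁴/(8D³k) = (79.5×10³)(6.2⁴)/(8·52.0³·10) = 10.44 → N_a = 10
Actual rate k = Gd⁴/(8D³·10) = 10.443 N/mm
Working load F = kδ = 10.443·54 = 563.93 N
C = 52.0/6.2 = 8.3871; K_W = (4C−1)/(4C−4)+0.615/C = 1.1749
τ_max = K_W·8FD/(πd³) = 1.1749·313.33 = 368.11 MPa
τ_max > 228 MPa → exceeds allowable

(a) 10 coils; (b) NO, τ_max = 368 MPa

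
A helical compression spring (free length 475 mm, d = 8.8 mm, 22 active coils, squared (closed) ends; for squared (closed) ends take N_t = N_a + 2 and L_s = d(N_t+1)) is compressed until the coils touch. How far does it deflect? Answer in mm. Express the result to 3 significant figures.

255 mm

N_t = 24; L_s = 8.8·25 = 220 mm
δ_solid = L₀ − L_s = 475 − 220 = 255 mm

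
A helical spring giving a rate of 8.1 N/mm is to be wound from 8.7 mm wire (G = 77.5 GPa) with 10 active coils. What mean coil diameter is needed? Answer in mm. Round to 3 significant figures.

88.2 mm

D = (Gd⁴/(8N_a·k))^(1/3) = (77.5×10³·8.7⁴/(8·10·8.1))^(1/3)
  = (685178)^(1/3) = 88.1593 mm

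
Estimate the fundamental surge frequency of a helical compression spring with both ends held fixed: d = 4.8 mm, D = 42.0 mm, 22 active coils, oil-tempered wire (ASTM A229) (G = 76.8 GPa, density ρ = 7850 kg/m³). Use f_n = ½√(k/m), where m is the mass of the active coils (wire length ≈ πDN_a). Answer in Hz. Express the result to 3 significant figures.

43.5 Hz

k = Gd⁴/(8D³N_a) = (76.8×10³)(4.8⁴)/(8·42.0³·22) = 3.1266 N/mm = 3126.6 N/m
Wire length L = πDN_a = π·42.0·22 = 2902.8 mm
m = ρ·(πd²/4)·L = 7850 × 18.096×10⁻⁶ m² × 2.9028 m = 0.41235 kg
f_n = ½√(k/m) = 0.5·√(3126.6/0.41235) = 0.5·√(7582.3) = 43.538 Hz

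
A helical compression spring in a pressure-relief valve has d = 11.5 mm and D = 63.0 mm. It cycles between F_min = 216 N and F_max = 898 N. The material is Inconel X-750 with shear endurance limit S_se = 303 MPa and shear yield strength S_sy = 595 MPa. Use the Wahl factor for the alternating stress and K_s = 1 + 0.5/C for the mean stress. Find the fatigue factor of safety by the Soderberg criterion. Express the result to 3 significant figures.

C = D/d = 63.0/11.5 = 5.4783; K_W = (4C−1)/(4C−4)+0.615/C = 1.2797; K_s = 1+0.5/C = 1.0913
F_a = (F_max−F_min)/2 = 341 N; F_m = (F_max+F_min)/2 = 557 N
τ_a = K_W·8F_aD/(πd³) = 1.2797 × 35.97 = 46.032 MPa
τ_m = K_s·8F_mD/(πd³) = 1.0913 × 58.755 = 64.117 MPa
Soderberg: 1/n_f = τ_a/S_se + τ_m/S_sy = 46.032/303 + 64.117/595 = 0.15192 + 0.10776 = 0.25968
n_f = 1/0.25968 = 3.851

3.85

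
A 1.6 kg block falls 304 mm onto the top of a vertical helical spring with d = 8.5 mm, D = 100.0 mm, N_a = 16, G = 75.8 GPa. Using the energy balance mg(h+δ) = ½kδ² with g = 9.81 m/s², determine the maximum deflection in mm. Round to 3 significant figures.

60.9 mm

k = Gd⁴/(8D³N_a) = (75.8×10³)(8.5⁴)/(8·100.0³·16) = 3.0913 N/mm
W = mg = 1.6 × 9.81 = 15.696 N
½kδ² − Wδ − Wh = 0 → δ = (W + √(W² + 2kWh))/k
δ = (15.696 + √(246.36 + 29500.4))/3.0913 = (15.696 + 172.47)/3.0913 = 60.871 mm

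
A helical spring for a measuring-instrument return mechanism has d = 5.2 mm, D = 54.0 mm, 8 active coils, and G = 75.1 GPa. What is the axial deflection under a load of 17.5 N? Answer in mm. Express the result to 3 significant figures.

3.21 mm

k = Gd⁴/(8D³N_a) = (75.1×10³)(5.2⁴)/(8·54.0³·8) = 5.4487 N/mm
δ = F/k = 17.5 / 5.4487 = 3.2118 mm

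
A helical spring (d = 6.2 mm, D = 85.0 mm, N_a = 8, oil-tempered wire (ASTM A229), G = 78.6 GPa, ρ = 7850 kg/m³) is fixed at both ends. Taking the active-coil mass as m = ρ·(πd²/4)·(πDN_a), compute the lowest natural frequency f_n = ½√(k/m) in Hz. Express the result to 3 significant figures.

k = Gd⁴/(8D³N_a) = (78.6×10³)(6.2⁴)/(8·85.0³·8) = 2.955 N/mm = 2955 N/m
Wire length L = πDN_a = π·85.0·8 = 2136.3 mm
m = ρ·(πd²/4)·L = 7850 × 30.191×10⁻⁶ m² × 2.1363 m = 0.50629 kg
f_n = ½√(k/m) = 0.5·√(2955/0.50629) = 0.5·√(5836.5) = 38.198 Hz

38.2 Hz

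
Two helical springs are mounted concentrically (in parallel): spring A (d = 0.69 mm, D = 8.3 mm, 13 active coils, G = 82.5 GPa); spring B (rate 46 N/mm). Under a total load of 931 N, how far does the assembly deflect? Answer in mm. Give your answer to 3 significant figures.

k_A = Gd⁴/(8D³N_a) = (82.5×10³)(0.69⁴)/(8·8.3³·13) = 0.31447 N/mm
Parallel: k_eq = 0.31447 + 46 = 46.314 N/mm
δ = F/k_eq = 931/46.314 = 20.102 mm

20.1 mm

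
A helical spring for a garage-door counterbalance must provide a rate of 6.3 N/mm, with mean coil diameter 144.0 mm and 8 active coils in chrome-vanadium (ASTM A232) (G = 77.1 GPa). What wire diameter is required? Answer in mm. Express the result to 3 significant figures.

11.2 mm

d = (8D³N_a·k / G)^(1/4) = (8·144.0³·8·6.3 / (77.1×10³))^0.25
  = (15615)^0.25 = 11.1786 mm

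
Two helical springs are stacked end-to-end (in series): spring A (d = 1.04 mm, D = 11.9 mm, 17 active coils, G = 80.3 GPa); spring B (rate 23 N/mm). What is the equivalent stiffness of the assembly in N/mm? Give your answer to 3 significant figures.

k_A = Gd⁴/(8D³N_a) = (80.3×10³)(1.04⁴)/(8·11.9³·17) = 0.40989 N/mm
Series: 1/k_eq = 1/0.40989 + 1/23 = 2.4831; k_eq = 0.40271 N/mm

0.403 N/mm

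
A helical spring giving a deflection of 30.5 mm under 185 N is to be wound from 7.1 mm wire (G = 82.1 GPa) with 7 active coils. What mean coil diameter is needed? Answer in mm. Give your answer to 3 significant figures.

Required rate k = F/δ = 185/30.5 = 6.0656 N/mm
D = (Gd⁴/(8N_a·k))^(1/3) = (82.1×10³·7.1⁴/(8·7·6.0656))^(1/3)
  = (614210)^(1/3) = 85.0039 mm

85.0 mm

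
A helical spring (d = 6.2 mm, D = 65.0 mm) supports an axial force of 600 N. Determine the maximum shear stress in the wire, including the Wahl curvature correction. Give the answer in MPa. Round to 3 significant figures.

Spring index C = D/d = 65.0/6.2 = 10.4839
K_W = (4C−1)/(4C−4) + 0.615/C = 40.935/37.935 + 0.0587 = 1.1377
τ₀ = 8FD/(πd³) = 8·600·65.0/(π·6.2³) = 312000/748.73 = 416.71 MPa
τ_max = K·τ₀ = 1.1377 × 416.71 = 474.1 MPa

474 MPa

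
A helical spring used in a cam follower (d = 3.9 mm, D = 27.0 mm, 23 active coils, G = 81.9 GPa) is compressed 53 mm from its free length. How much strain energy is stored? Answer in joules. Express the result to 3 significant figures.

7.35 J

k = Gd⁴/(8D³N_a) = (81.9×10³)(3.9⁴)/(8·27.0³·23) = 5.2316 N/mm
U = ½kδ² = 0.5 × 5.2316 × 53² = 7347.8 N·mm = 7.3478 J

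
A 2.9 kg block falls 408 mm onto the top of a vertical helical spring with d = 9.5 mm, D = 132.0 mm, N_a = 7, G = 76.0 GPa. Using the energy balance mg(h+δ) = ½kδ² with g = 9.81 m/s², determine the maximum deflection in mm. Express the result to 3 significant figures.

k = Gd⁴/(8D³N_a) = (76.0×10³)(9.5⁴)/(8·132.0³·7) = 4.8062 N/mm
W = mg = 2.9 × 9.81 = 28.449 N
½kδ² − Wδ − Wh = 0 → δ = (W + √(W² + 2kWh))/k
δ = (28.449 + √(809.35 + 111572))/4.8062 = (28.449 + 335.23)/4.8062 = 75.67 mm

75.7 mm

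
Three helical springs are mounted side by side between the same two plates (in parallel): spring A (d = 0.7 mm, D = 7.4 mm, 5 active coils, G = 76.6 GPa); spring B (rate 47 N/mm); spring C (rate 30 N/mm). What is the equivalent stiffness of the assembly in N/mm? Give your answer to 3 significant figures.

k_A = Gd⁴/(8D³N_a) = (76.6×10³)(0.7⁴)/(8·7.4³·5) = 1.1347 N/mm
Parallel: k_eq = 1.1347 + 47 + 30 = 78.135 N/mm

78.1 N/mm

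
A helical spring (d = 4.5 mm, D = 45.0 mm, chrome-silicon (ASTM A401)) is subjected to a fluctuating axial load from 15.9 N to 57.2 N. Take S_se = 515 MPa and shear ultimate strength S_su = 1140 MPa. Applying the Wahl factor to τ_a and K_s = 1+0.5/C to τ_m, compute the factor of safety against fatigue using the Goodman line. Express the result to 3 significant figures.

9.99

C = D/d = 45.0/4.5 = 10.0000; K_W = (4C−1)/(4C−4)+0.615/C = 1.1448; K_s = 1+0.5/C = 1.0500
F_a = (F_max−F_min)/2 = 20.65 N; F_m = (F_max+F_min)/2 = 36.55 N
τ_a = K_W·8F_aD/(πd³) = 1.1448 × 25.968 = 29.729 MPa
τ_m = K_s·8F_mD/(πd³) = 1.0500 × 45.962 = 48.26 MPa
Goodman: 1/n_f = τ_a/S_se + τ_m/S_su = 29.729/515 + 48.26/1140 = 0.05773 + 0.04233 = 0.10006
n_f = 1/0.10006 = 9.994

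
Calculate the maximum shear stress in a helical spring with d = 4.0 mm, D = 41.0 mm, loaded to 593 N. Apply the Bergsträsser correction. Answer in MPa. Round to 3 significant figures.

1090 MPa

Spring index C = D/d = 41.0/4.0 = 10.2500
K_B = (4C+2)/(4C−3) = 43.000/38.000 = 1.1316
τ₀ = 8FD/(πd³) = 8·593·41.0/(π·4.0³) = 194504/201.06 = 967.38 MPa
τ_max = K·τ₀ = 1.1316 × 967.38 = 1094.7 MPa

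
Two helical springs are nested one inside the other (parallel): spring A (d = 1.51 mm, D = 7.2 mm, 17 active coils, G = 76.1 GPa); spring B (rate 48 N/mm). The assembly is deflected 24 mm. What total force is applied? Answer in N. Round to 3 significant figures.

1340 N

k_A = Gd⁴/(8D³N_a) = (76.1×10³)(1.51⁴)/(8·7.2³·17) = 7.7939 N/mm
Parallel: k_eq = 7.7939 + 48 = 55.794 N/mm
F = k_eq·δ = 55.794·24 = 1339.1 N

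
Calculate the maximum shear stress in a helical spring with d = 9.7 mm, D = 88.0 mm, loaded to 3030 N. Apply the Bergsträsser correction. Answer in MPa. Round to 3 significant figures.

856 MPa

Spring index C = D/d = 88.0/9.7 = 9.0722
K_B = (4C+2)/(4C−3) = 38.289/33.289 = 1.1502
τ₀ = 8FD/(πd³) = 8·3030·88.0/(π·9.7³) = 2.13312e+06/2867.2 = 743.96 MPa
τ_max = K·τ₀ = 1.1502 × 743.96 = 855.7 MPa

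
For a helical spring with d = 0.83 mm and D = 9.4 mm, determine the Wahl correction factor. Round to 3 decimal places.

C = D/d = 9.4/0.83 = 11.3253
K_W = (4C−1)/(4C−4) + 0.615/C = 44.301/41.301 + 0.0543 = 1.1269

1.127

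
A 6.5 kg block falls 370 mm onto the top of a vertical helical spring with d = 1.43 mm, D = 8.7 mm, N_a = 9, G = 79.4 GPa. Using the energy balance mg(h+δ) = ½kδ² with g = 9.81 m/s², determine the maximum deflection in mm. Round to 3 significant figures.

k = Gd⁴/(8D³N_a) = (79.4×10³)(1.43⁴)/(8·8.7³·9) = 7.0028 N/mm
W = mg = 6.5 × 9.81 = 63.765 N
½kδ² − Wδ − Wh = 0 → δ = (W + √(W² + 2kWh))/k
δ = (63.765 + √(4066 + 330437))/7.0028 = (63.765 + 578.36)/7.0028 = 91.695 mm

91.7 mm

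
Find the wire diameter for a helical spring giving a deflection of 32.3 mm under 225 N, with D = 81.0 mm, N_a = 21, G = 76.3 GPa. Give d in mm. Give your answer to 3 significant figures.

Required rate k = F/δ = 225/32.3 = 6.9659 N/mm
d = (8D³N_a·k / G)^(1/4) = (8·81.0³·21·6.9659 / (76.3×10³))^0.25
  = (8151.2)^0.25 = 9.5018 mm

9.50 mm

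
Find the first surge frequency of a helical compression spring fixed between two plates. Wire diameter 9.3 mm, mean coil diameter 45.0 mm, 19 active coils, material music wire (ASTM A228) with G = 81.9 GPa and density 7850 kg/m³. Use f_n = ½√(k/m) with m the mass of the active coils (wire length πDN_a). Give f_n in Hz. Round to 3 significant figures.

k = Gd⁴/(8D³N_a) = (81.9×10³)(9.3⁴)/(8·45.0³·19) = 44.232 N/mm = 44232 N/m
Wire length L = πDN_a = π·45.0·19 = 2686.1 mm
m = ρ·(πd²/4)·L = 7850 × 67.929×10⁻⁶ m² × 2.6861 m = 1.4323 kg
f_n = ½√(k/m) = 0.5·√(44232/1.4323) = 0.5·√(30881) = 87.865 Hz

87.9 Hz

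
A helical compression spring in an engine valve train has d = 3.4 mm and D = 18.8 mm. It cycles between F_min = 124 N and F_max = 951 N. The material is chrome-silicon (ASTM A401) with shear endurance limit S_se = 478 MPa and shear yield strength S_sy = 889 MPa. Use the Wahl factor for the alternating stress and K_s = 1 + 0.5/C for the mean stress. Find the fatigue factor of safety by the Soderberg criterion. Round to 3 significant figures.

0.465

C = D/d = 18.8/3.4 = 5.5294; K_W = (4C−1)/(4C−4)+0.615/C = 1.2768; K_s = 1+0.5/C = 1.0904
F_a = (F_max−F_min)/2 = 413.5 N; F_m = (F_max+F_min)/2 = 537.5 N
τ_a = K_W·8F_aD/(πd³) = 1.2768 × 503.66 = 643.08 MPa
τ_m = K_s·8F_mD/(πd³) = 1.0904 × 654.7 = 713.9 MPa
Soderberg: 1/n_f = τ_a/S_se + τ_m/S_sy = 643.08/478 + 713.9/889 = 1.34535 + 0.80303 = 2.1484
n_f = 1/2.1484 = 0.4655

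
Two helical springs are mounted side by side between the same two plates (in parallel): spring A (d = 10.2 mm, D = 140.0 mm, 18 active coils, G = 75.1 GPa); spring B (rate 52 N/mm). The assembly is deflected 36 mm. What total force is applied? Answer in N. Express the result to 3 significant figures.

1950 N

k_A = Gd⁴/(8D³N_a) = (75.1×10³)(10.2⁴)/(8·140.0³·18) = 2.0573 N/mm
Parallel: k_eq = 2.0573 + 52 = 54.057 N/mm
F = k_eq·δ = 54.057·36 = 1946.1 N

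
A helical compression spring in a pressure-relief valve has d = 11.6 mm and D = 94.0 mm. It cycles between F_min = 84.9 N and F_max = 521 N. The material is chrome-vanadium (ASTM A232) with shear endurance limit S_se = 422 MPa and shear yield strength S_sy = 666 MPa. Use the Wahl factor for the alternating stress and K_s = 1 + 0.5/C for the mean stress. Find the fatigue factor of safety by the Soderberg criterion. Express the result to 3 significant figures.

C = D/d = 94.0/11.6 = 8.1034; K_W = (4C−1)/(4C−4)+0.615/C = 1.1815; K_s = 1+0.5/C = 1.0617
F_a = (F_max−F_min)/2 = 218.05 N; F_m = (F_max+F_min)/2 = 302.95 N
τ_a = K_W·8F_aD/(πd³) = 1.1815 × 33.439 = 39.507 MPa
τ_m = K_s·8F_mD/(πd³) = 1.0617 × 46.458 = 49.325 MPa
Soderberg: 1/n_f = τ_a/S_se + τ_m/S_sy = 39.507/422 + 49.325/666 = 0.09362 + 0.07406 = 0.16768
n_f = 1/0.16768 = 5.964

5.96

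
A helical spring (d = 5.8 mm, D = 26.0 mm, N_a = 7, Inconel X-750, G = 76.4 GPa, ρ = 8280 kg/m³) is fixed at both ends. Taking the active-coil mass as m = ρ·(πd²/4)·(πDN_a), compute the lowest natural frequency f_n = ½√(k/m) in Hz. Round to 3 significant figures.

k = Gd⁴/(8D³N_a) = (76.4×10³)(5.8⁴)/(8·26.0³·7) = 87.841 N/mm = 87841 N/m
Wire length L = πDN_a = π·26.0·7 = 571.77 mm
m = ρ·(πd²/4)·L = 8280 × 26.421×10⁻⁶ m² × 0.57177 m = 0.12508 kg
f_n = ½√(k/m) = 0.5·√(87841/0.12508) = 0.5·√(7.0226e+05) = 419.01 Hz

419 Hz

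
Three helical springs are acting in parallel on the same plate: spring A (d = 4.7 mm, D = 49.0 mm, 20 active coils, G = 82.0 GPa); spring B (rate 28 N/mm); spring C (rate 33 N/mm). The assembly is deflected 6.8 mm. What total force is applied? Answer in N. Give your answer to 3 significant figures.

429 N

k_A = Gd⁴/(8D³N_a) = (82.0×10³)(4.7⁴)/(8·49.0³·20) = 2.1257 N/mm
Parallel: k_eq = 2.1257 + 28 + 33 = 63.126 N/mm
F = k_eq·δ = 63.126·6.8 = 429.25 N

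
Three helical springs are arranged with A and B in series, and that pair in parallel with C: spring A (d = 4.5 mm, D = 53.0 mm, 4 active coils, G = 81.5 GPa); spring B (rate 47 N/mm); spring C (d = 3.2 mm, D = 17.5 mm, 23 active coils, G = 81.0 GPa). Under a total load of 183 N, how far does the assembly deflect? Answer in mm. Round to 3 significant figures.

12.4 mm

k_A = Gd⁴/(8D³N_a) = (81.5×10³)(4.5⁴)/(8·53.0³·4) = 7.015 N/mm
k_C = Gd⁴/(8D³N_a) = (81.0×10³)(3.2⁴)/(8·17.5³·23) = 8.613 N/mm
Springs A,B series: k_AB = 1/(1/7.015+1/47) = 6.104 N/mm; parallel with C: k_eq = 6.104+8.613 = 14.717 N/mm
δ = F/k_eq = 183/14.717 = 12.435 mm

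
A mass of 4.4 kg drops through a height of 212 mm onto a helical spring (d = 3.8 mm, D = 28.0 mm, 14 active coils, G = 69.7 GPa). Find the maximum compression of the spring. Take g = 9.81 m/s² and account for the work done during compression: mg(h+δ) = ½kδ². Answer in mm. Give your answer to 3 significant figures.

63.4 mm

k = Gd⁴/(8D³N_a) = (69.7×10³)(3.8⁴)/(8·28.0³·14) = 5.9112 N/mm
W = mg = 4.4 × 9.81 = 43.164 N
½kδ² − Wδ − Wh = 0 → δ = (W + √(W² + 2kWh))/k
δ = (43.164 + √(1863.1 + 108184))/5.9112 = (43.164 + 331.73)/5.9112 = 63.422 mm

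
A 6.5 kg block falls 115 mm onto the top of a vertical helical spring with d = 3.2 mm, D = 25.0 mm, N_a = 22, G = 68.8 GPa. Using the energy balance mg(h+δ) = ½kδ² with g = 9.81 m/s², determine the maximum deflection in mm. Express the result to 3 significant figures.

103 mm

k = Gd⁴/(8D³N_a) = (68.8×10³)(3.2⁴)/(8·25.0³·22) = 2.6233 N/mm
W = mg = 6.5 × 9.81 = 63.765 N
½kδ² − Wδ − Wh = 0 → δ = (W + √(W² + 2kWh))/k
δ = (63.765 + √(4066 + 38473.9))/2.6233 = (63.765 + 206.25)/2.6233 = 102.93 mm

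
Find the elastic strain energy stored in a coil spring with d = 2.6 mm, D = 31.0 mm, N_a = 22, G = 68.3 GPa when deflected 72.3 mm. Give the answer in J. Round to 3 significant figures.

k = Gd⁴/(8D³N_a) = (68.3×10³)(2.6⁴)/(8·31.0³·22) = 0.59527 N/mm
U = ½kδ² = 0.5 × 0.59527 × 72.3² = 1555.8 N·mm = 1.5558 J

1.56 J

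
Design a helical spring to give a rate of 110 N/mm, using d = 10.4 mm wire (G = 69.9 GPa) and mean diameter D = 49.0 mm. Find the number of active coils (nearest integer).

8

N_a = Gd⁴/(8D³k) = (69.9×10³ × 10.4⁴)/(8 × 49.0³ × 110)
    = 8.17731e+08 / 1.03531e+08 = 7.898 → 8 coils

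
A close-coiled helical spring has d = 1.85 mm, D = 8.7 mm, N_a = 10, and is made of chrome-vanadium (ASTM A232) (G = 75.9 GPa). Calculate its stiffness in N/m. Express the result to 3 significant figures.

16900 N/m

k = Gd⁴/(8D³N_a) = (75.9×10³ × 1.85⁴) / (8 × 8.7³ × 10)
  = 889055 / 52680.2 = 16.876 N/mm = 16876 N/m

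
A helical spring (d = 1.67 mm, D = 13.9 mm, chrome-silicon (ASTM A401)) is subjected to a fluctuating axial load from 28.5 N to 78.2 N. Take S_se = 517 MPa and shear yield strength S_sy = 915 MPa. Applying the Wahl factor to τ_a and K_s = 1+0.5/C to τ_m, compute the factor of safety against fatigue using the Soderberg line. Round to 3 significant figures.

C = D/d = 13.9/1.67 = 8.3234; K_W = (4C−1)/(4C−4)+0.615/C = 1.1763; K_s = 1+0.5/C = 1.0601
F_a = (F_max−F_min)/2 = 24.85 N; F_m = (F_max+F_min)/2 = 53.35 N
τ_a = K_W·8F_aD/(πd³) = 1.1763 × 188.86 = 222.15 MPa
τ_m = K_s·8F_mD/(πd³) = 1.0601 × 405.45 = 429.81 MPa
Soderberg: 1/n_f = τ_a/S_se + τ_m/S_sy = 222.15/517 + 429.81/915 = 0.42969 + 0.46974 = 0.89943
n_f = 1/0.89943 = 1.112

1.11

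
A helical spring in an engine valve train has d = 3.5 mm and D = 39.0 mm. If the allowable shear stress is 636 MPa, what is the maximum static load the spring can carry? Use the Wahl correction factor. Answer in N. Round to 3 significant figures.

243 N

C = D/d = 39.0/3.5 = 11.1429
K_W = (4C−1)/(4C−4) + 0.615/C = 43.571/40.571 + 0.0552 = 1.1291
τ_max = K·8FD/(πd³) → F_max = τ_allow·πd³/(8DK)
F_max = 636·π·3.5³/(8·39.0·1.1291) = 85667/352.29 = 243.17 N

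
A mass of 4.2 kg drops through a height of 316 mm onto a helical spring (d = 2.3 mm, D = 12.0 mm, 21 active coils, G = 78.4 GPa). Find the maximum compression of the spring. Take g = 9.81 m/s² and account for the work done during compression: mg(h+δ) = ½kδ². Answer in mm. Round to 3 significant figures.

k = Gd⁴/(8D³N_a) = (78.4×10³)(2.3⁴)/(8·12.0³·21) = 7.5574 N/mm
W = mg = 4.2 × 9.81 = 41.202 N
½kδ² − Wδ − Wh = 0 → δ = (W + √(W² + 2kWh))/k
δ = (41.202 + √(1697.6 + 196793))/7.5574 = (41.202 + 445.52)/7.5574 = 64.403 mm

64.4 mm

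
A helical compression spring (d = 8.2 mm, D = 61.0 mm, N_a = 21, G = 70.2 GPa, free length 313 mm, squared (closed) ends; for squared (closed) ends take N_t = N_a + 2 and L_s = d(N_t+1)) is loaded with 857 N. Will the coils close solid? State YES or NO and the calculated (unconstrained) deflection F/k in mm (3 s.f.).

NO, δ = 103 mm

k = Gd⁴/(8D³N_a) = (70.2×10³)(8.2⁴)/(8·61.0³·21) = 8.3233 N/mm
N_t = 23; L_s = 8.2·24 = 196.8 mm; δ_solid = L₀ − L_s = 313 − 196.8 = 116.2 mm
δ = F/k = 857/8.3233 = 102.96 mm
δ < δ_solid → spring does not go solid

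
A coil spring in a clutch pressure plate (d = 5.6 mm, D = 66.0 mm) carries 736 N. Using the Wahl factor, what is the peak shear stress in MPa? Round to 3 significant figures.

790 MPa

Spring index C = D/d = 66.0/5.6 = 11.7857
K_W = (4C−1)/(4C−4) + 0.615/C = 46.143/43.143 + 0.0522 = 1.1217
τ₀ = 8FD/(πd³) = 8·736·66.0/(π·5.6³) = 388608/551.71 = 704.37 MPa
τ_max = K·τ₀ = 1.1217 × 704.37 = 790.1 MPa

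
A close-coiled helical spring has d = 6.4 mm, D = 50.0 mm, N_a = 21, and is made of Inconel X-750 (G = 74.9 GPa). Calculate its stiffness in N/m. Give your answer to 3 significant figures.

5980 N/m

k = Gd⁴/(8D³N_a) = (74.9×10³ × 6.4⁴) / (8 × 50.0³ × 21)
  = 1.25661e+08 / 2.1e+07 = 5.9839 N/mm = 5983.9 N/m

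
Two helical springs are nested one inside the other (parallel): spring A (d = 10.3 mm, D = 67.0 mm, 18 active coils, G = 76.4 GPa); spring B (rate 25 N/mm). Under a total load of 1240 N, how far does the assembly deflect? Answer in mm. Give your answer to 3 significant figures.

k_A = Gd⁴/(8D³N_a) = (76.4×10³)(10.3⁴)/(8·67.0³·18) = 19.854 N/mm
Parallel: k_eq = 19.854 + 25 = 44.854 N/mm
δ = F/k_eq = 1240/44.854 = 27.645 mm

27.6 mm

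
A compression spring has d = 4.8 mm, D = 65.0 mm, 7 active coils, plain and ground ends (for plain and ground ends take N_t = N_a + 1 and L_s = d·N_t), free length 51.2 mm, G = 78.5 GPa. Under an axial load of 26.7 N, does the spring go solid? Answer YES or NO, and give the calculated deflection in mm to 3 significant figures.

NO, δ = 9.85 mm

k = Gd⁴/(8D³N_a) = (78.5×10³)(4.8⁴)/(8·65.0³·7) = 2.7096 N/mm
N_t = 8; L_s = 4.8·8 = 38.4 mm; δ_solid = L₀ − L_s = 51.2 − 38.4 = 12.8 mm
δ = F/k = 26.7/2.7096 = 9.8538 mm
δ < δ_solid → spring does not go solid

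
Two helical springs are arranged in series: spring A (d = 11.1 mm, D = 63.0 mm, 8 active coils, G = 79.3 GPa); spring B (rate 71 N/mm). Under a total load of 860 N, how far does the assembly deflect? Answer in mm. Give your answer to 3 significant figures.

k_A = Gd⁴/(8D³N_a) = (79.3×10³)(11.1⁴)/(8·63.0³·8) = 75.225 N/mm
Series: 1/k_eq = 1/75.225 + 1/71 = 0.027378; k_eq = 36.526 N/mm
δ = F/k_eq = 860/36.526 = 23.545 mm

23.5 mm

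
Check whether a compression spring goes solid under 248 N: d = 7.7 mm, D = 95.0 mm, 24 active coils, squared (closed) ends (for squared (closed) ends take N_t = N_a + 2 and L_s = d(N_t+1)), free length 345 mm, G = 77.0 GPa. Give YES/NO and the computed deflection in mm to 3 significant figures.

k = Gd⁴/(8D³N_a) = (77.0×10³)(7.7⁴)/(8·95.0³·24) = 1.6443 N/mm
N_t = 26; L_s = 7.7·27 = 207.9 mm; δ_solid = L₀ − L_s = 345 − 207.9 = 137.1 mm
δ = F/k = 248/1.6443 = 150.82 mm
δ ≥ δ_solid → spring goes solid

YES, δ = 151 mm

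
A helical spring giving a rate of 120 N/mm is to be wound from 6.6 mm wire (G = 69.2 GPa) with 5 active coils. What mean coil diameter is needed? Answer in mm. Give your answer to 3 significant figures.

D = (Gd⁴/(8N_a·k))^(1/3) = (69.2×10³·6.6⁴/(8·5·120))^(1/3)
  = (27355.2)^(1/3) = 30.1310 mm

30.1 mm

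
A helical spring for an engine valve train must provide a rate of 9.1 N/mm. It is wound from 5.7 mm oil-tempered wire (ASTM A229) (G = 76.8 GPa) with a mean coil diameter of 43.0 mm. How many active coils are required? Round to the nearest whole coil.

N_a = Gd⁴/(8D³k) = (76.8×10³ × 5.7⁴)/(8 × 43.0³ × 9.1)
    = 8.10701e+07 / 5.78811e+06 = 14.01 → 14 coils

14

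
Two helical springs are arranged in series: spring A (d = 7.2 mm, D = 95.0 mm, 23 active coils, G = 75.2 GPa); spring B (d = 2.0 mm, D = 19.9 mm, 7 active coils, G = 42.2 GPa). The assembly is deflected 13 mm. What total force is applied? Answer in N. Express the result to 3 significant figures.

9.06 N

k_A = Gd⁴/(8D³N_a) = (75.2×10³)(7.2⁴)/(8·95.0³·23) = 1.281 N/mm
k_B = Gd⁴/(8D³N_a) = (42.2×10³)(2.0⁴)/(8·19.9³·7) = 1.53 N/mm
Series: 1/k_eq = 1/1.281 + 1/1.53 = 1.4342; k_eq = 0.69724 N/mm
F = k_eq·δ = 0.69724·13 = 9.0641 N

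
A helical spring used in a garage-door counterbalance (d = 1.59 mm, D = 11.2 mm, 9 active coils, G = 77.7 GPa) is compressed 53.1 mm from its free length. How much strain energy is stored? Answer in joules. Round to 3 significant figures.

6.92 J

k = Gd⁴/(8D³N_a) = (77.7×10³)(1.59⁴)/(8·11.2³·9) = 4.9093 N/mm
U = ½kδ² = 0.5 × 4.9093 × 53.1² = 6921.2 N·mm = 6.9212 J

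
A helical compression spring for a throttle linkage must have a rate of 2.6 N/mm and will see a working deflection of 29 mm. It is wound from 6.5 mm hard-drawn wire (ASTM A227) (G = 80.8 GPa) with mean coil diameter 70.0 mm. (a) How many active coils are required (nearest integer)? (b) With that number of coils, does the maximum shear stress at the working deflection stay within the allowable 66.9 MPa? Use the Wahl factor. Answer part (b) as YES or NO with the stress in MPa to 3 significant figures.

(a) 20 coils; (b) YES, τ_max = 56.1 MPa

N_a = Gd⁴/(8D³k) = (80.8×10³)(6.5⁴)/(8·70.0³·2.6) = 20.22 → N_a = 20
Actual rate k = Gd⁴/(8D³·20) = 2.6282 N/mm
Working load F = kδ = 2.6282·29 = 76.216 N
C = 70.0/6.5 = 10.7692; K_W = (4C−1)/(4C−4)+0.615/C = 1.1339
τ_max = K_W·8FD/(πd³) = 1.1339·49.471 = 56.094 MPa
τ_max ≤ 66.9 MPa → acceptable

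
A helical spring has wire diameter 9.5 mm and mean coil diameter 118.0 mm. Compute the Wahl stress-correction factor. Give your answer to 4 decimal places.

C = D/d = 118.0/9.5 = 12.4211
K_W = (4C−1)/(4C−4) + 0.615/C = 48.684/45.684 + 0.0495 = 1.1152

1.1152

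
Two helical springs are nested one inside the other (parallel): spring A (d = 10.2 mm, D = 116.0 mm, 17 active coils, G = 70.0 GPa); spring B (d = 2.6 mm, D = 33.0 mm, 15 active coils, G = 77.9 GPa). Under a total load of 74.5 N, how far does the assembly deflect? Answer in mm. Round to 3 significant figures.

k_A = Gd⁴/(8D³N_a) = (70.0×10³)(10.2⁴)/(8·116.0³·17) = 3.5693 N/mm
k_B = Gd⁴/(8D³N_a) = (77.9×10³)(2.6⁴)/(8·33.0³·15) = 0.82548 N/mm
Parallel: k_eq = 3.5693 + 0.82548 = 4.3948 N/mm
δ = F/k_eq = 74.5/4.3948 = 16.952 mm

17.0 mm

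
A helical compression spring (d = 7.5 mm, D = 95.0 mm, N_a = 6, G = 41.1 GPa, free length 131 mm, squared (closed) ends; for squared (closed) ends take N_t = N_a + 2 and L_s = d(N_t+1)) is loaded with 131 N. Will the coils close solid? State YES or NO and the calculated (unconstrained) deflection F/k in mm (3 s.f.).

NO, δ = 41.5 mm

k = Gd⁴/(8D³N_a) = (41.1×10³)(7.5⁴)/(8·95.0³·6) = 3.1599 N/mm
N_t = 8; L_s = 7.5·9 = 67.5 mm; δ_solid = L₀ − L_s = 131 − 67.5 = 63.5 mm
δ = F/k = 131/3.1599 = 41.457 mm
δ < δ_solid → spring does not go solid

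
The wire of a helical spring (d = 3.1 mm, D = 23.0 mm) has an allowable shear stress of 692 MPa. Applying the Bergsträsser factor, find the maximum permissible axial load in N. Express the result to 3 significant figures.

C = D/d = 23.0/3.1 = 7.4194
K_B = (4C+2)/(4C−3) = 31.677/26.677 = 1.1874
τ_max = K·8FD/(πd³) → F_max = τ_allow·πd³/(8DK)
F_max = 692·π·3.1³/(8·23.0·1.1874) = 64765/218.49 = 296.43 N

296 N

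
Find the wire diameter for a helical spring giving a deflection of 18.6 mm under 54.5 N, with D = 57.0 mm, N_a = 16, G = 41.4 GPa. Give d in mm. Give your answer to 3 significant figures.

6.40 mm

Required rate k = F/δ = 54.5/18.6 = 2.9301 N/mm
d = (8D³N_a·k / G)^(1/4) = (8·57.0³·16·2.9301 / (41.4×10³))^0.25
  = (1677.7)^0.25 = 6.4000 mm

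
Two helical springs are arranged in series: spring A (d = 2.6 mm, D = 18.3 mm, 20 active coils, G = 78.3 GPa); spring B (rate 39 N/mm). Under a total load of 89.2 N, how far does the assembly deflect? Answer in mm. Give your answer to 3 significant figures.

26.7 mm

k_A = Gd⁴/(8D³N_a) = (78.3×10³)(2.6⁴)/(8·18.3³·20) = 3.6491 N/mm
Series: 1/k_eq = 1/3.6491 + 1/39 = 0.29968; k_eq = 3.3369 N/mm
δ = F/k_eq = 89.2/3.3369 = 26.732 mm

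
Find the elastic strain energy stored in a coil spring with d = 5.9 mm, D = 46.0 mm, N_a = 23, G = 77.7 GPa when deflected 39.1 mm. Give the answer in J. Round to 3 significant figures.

4.02 J

k = Gd⁴/(8D³N_a) = (77.7×10³)(5.9⁴)/(8·46.0³·23) = 5.257 N/mm
U = ½kδ² = 0.5 × 5.257 × 39.1² = 4018.5 N·mm = 4.0185 J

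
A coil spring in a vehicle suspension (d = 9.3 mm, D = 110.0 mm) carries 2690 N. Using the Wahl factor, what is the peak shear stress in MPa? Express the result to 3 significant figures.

Spring index C = D/d = 110.0/9.3 = 11.8280
K_W = (4C−1)/(4C−4) + 0.615/C = 46.312/43.312 + 0.0520 = 1.1213
τ₀ = 8FD/(πd³) = 8·2690·110.0/(π·9.3³) = 2.3672e+06/2527 = 936.78 MPa
τ_max = K·τ₀ = 1.1213 × 936.78 = 1050.4 MPa

1050 MPa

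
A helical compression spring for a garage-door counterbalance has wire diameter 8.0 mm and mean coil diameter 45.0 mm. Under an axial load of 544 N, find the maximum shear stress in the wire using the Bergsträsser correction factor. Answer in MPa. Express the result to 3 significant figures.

Spring index C = D/d = 45.0/8.0 = 5.6250
K_B = (4C+2)/(4C−3) = 24.500/19.500 = 1.2564
τ₀ = 8FD/(πd³) = 8·544·45.0/(π·8.0³) = 195840/1608.5 = 121.75 MPa
τ_max = K·τ₀ = 1.2564 × 121.75 = 152.97 MPa

153 MPa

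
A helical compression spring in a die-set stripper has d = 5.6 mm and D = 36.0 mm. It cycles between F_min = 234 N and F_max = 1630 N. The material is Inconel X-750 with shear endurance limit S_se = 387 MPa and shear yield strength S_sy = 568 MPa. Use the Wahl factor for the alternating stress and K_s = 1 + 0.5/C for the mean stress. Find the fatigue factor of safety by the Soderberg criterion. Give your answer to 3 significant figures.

0.480

C = D/d = 36.0/5.6 = 6.4286; K_W = (4C−1)/(4C−4)+0.615/C = 1.2338; K_s = 1+0.5/C = 1.0778
F_a = (F_max−F_min)/2 = 698 N; F_m = (F_max+F_min)/2 = 932 N
τ_a = K_W·8F_aD/(πd³) = 1.2338 × 364.36 = 449.56 MPa
τ_m = K_s·8F_mD/(πd³) = 1.0778 × 486.51 = 524.35 MPa
Soderberg: 1/n_f = τ_a/S_se + τ_m/S_sy = 449.56/387 + 524.35/568 = 1.16165 + 0.92316 = 2.0848
n_f = 1/2.0848 = 0.4797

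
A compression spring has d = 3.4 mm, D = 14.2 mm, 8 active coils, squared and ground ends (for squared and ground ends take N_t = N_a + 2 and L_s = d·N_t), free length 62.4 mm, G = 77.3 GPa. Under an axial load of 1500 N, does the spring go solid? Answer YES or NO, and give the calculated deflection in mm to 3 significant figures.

k = Gd⁴/(8D³N_a) = (77.3×10³)(3.4⁴)/(8·14.2³·8) = 56.37 N/mm
N_t = 10; L_s = 3.4·10 = 34 mm; δ_solid = L₀ − L_s = 62.4 − 34 = 28.4 mm
δ = F/k = 1500/56.37 = 26.61 mm
δ < δ_solid → spring does not go solid

NO, δ = 26.6 mm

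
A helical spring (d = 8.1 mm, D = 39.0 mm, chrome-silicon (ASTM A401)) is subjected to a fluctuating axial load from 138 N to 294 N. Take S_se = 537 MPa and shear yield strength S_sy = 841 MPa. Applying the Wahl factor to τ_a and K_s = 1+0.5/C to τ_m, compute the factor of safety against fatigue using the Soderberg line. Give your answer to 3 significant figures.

11.2

C = D/d = 39.0/8.1 = 4.8148; K_W = (4C−1)/(4C−4)+0.615/C = 1.3243; K_s = 1+0.5/C = 1.1038
F_a = (F_max−F_min)/2 = 78 N; F_m = (F_max+F_min)/2 = 216 N
τ_a = K_W·8F_aD/(πd³) = 1.3243 × 14.576 = 19.304 MPa
τ_m = K_s·8F_mD/(πd³) = 1.1038 × 40.365 = 44.557 MPa
Soderberg: 1/n_f = τ_a/S_se + τ_m/S_sy = 19.304/537 + 44.557/841 = 0.03595 + 0.05298 = 0.088928
n_f = 1/0.088928 = 11.25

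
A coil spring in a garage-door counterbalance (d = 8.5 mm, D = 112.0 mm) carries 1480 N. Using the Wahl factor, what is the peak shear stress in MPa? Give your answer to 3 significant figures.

Spring index C = D/d = 112.0/8.5 = 13.1765
K_W = (4C−1)/(4C−4) + 0.615/C = 51.706/48.706 + 0.0467 = 1.1083
τ₀ = 8FD/(πd³) = 8·1480·112.0/(π·8.5³) = 1.32608e+06/1929.3 = 687.33 MPa
τ_max = K·τ₀ = 1.1083 × 687.33 = 761.74 MPa

762 MPa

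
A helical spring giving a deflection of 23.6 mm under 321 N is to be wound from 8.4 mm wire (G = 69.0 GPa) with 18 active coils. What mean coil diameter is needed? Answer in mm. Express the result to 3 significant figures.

Required rate k = F/δ = 321/23.6 = 13.602 N/mm
D = (Gd⁴/(8N_a·k))^(1/3) = (69.0×10³·8.4⁴/(8·18·13.602))^(1/3)
  = (175392)^(1/3) = 55.9762 mm

56.0 mm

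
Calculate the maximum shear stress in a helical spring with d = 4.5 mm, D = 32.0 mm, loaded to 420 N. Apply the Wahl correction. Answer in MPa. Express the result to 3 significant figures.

Spring index C = D/d = 32.0/4.5 = 7.1111
K_W = (4C−1)/(4C−4) + 0.615/C = 27.444/24.444 + 0.0865 = 1.2092
τ₀ = 8FD/(πd³) = 8·420·32.0/(π·4.5³) = 107520/286.28 = 375.58 MPa
τ_max = K·τ₀ = 1.2092 × 375.58 = 454.16 MPa

454 MPa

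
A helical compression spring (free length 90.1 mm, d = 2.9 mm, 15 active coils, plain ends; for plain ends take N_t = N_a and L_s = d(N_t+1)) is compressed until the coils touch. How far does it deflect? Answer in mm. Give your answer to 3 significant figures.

43.7 mm

N_t = 15; L_s = 2.9·16 = 46.4 mm
δ_solid = L₀ − L_s = 90.1 − 46.4 = 43.7 mm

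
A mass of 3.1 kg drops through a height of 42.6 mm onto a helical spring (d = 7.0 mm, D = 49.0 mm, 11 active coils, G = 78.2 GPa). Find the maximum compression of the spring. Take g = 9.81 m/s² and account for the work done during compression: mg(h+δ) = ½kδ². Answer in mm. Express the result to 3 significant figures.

k = Gd⁴/(8D³N_a) = (78.2×10³)(7.0⁴)/(8·49.0³·11) = 18.135 N/mm
W = mg = 3.1 × 9.81 = 30.411 N
½kδ² − Wδ − Wh = 0 → δ = (W + √(W² + 2kWh))/k
δ = (30.411 + √(924.83 + 46989.2))/18.135 = (30.411 + 218.89)/18.135 = 13.747 mm

13.7 mm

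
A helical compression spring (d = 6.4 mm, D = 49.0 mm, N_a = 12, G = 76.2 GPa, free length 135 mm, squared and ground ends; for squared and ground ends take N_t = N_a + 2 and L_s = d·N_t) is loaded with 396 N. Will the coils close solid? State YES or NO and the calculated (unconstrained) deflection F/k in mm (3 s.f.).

NO, δ = 35.0 mm

k = Gd⁴/(8D³N_a) = (76.2×10³)(6.4⁴)/(8·49.0³·12) = 11.319 N/mm
N_t = 14; L_s = 6.4·14 = 89.6 mm; δ_solid = L₀ − L_s = 135 − 89.6 = 45.4 mm
δ = F/k = 396/11.319 = 34.985 mm
δ < δ_solid → spring does not go solid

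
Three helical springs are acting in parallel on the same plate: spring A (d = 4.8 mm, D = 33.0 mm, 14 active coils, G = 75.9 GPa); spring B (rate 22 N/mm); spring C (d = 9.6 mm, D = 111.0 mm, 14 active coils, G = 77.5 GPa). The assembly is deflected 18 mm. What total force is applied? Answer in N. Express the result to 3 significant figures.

654 N

k_A = Gd⁴/(8D³N_a) = (75.9×10³)(4.8⁴)/(8·33.0³·14) = 10.01 N/mm
k_C = Gd⁴/(8D³N_a) = (77.5×10³)(9.6⁴)/(8·111.0³·14) = 4.2973 N/mm
Parallel: k_eq = 10.01 + 22 + 4.2973 = 36.308 N/mm
F = k_eq·δ = 36.308·18 = 653.54 N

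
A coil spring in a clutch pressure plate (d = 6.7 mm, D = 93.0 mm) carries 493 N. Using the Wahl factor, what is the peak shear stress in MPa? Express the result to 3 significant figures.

Spring index C = D/d = 93.0/6.7 = 13.8806
K_W = (4C−1)/(4C−4) + 0.615/C = 54.522/51.522 + 0.0443 = 1.1025
τ₀ = 8FD/(πd³) = 8·493·93.0/(π·6.7³) = 366792/944.87 = 388.19 MPa
τ_max = K·τ₀ = 1.1025 × 388.19 = 427.99 MPa

428 MPa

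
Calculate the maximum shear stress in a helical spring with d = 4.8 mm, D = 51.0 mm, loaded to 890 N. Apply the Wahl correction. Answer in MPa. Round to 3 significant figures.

Spring index C = D/d = 51.0/4.8 = 10.6250
K_W = (4C−1)/(4C−4) + 0.615/C = 41.500/38.500 + 0.0579 = 1.1358
τ₀ = 8FD/(πd³) = 8·890·51.0/(π·4.8³) = 363120/347.44 = 1045.1 MPa
τ_max = K·τ₀ = 1.1358 × 1045.1 = 1187.1 MPa

1190 MPa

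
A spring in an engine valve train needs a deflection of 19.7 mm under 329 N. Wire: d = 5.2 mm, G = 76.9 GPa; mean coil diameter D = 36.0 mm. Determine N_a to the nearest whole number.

9

Required rate k = F/δ = 329/19.7 = 16.701 N/mm
N_a = Gd⁴/(8D³k) = (76.9×10³ × 5.2⁴)/(8 × 36.0³ × 16.701)
    = 5.62263e+07 / 6.23343e+06 = 9.02 → 9 coils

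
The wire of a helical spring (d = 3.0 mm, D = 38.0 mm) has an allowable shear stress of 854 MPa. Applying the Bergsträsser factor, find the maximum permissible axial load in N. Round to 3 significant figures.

C = D/d = 38.0/3.0 = 12.6667
K_B = (4C+2)/(4C−3) = 52.667/47.667 = 1.1049
τ_max = K·8FD/(πd³) → F_max = τ_allow·πd³/(8DK)
F_max = 854·π·3.0³/(8·38.0·1.1049) = 72439/335.89 = 215.66 N

216 N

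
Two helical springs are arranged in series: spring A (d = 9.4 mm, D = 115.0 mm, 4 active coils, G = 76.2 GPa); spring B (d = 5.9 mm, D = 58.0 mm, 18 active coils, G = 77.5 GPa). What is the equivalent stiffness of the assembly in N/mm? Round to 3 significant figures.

2.62 N/mm

k_A = Gd⁴/(8D³N_a) = (76.2×10³)(9.4⁴)/(8·115.0³·4) = 12.224 N/mm
k_B = Gd⁴/(8D³N_a) = (77.5×10³)(5.9⁴)/(8·58.0³·18) = 3.3424 N/mm
Series: 1/k_eq = 1/12.224 + 1/3.3424 = 0.38099; k_eq = 2.6248 N/mm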